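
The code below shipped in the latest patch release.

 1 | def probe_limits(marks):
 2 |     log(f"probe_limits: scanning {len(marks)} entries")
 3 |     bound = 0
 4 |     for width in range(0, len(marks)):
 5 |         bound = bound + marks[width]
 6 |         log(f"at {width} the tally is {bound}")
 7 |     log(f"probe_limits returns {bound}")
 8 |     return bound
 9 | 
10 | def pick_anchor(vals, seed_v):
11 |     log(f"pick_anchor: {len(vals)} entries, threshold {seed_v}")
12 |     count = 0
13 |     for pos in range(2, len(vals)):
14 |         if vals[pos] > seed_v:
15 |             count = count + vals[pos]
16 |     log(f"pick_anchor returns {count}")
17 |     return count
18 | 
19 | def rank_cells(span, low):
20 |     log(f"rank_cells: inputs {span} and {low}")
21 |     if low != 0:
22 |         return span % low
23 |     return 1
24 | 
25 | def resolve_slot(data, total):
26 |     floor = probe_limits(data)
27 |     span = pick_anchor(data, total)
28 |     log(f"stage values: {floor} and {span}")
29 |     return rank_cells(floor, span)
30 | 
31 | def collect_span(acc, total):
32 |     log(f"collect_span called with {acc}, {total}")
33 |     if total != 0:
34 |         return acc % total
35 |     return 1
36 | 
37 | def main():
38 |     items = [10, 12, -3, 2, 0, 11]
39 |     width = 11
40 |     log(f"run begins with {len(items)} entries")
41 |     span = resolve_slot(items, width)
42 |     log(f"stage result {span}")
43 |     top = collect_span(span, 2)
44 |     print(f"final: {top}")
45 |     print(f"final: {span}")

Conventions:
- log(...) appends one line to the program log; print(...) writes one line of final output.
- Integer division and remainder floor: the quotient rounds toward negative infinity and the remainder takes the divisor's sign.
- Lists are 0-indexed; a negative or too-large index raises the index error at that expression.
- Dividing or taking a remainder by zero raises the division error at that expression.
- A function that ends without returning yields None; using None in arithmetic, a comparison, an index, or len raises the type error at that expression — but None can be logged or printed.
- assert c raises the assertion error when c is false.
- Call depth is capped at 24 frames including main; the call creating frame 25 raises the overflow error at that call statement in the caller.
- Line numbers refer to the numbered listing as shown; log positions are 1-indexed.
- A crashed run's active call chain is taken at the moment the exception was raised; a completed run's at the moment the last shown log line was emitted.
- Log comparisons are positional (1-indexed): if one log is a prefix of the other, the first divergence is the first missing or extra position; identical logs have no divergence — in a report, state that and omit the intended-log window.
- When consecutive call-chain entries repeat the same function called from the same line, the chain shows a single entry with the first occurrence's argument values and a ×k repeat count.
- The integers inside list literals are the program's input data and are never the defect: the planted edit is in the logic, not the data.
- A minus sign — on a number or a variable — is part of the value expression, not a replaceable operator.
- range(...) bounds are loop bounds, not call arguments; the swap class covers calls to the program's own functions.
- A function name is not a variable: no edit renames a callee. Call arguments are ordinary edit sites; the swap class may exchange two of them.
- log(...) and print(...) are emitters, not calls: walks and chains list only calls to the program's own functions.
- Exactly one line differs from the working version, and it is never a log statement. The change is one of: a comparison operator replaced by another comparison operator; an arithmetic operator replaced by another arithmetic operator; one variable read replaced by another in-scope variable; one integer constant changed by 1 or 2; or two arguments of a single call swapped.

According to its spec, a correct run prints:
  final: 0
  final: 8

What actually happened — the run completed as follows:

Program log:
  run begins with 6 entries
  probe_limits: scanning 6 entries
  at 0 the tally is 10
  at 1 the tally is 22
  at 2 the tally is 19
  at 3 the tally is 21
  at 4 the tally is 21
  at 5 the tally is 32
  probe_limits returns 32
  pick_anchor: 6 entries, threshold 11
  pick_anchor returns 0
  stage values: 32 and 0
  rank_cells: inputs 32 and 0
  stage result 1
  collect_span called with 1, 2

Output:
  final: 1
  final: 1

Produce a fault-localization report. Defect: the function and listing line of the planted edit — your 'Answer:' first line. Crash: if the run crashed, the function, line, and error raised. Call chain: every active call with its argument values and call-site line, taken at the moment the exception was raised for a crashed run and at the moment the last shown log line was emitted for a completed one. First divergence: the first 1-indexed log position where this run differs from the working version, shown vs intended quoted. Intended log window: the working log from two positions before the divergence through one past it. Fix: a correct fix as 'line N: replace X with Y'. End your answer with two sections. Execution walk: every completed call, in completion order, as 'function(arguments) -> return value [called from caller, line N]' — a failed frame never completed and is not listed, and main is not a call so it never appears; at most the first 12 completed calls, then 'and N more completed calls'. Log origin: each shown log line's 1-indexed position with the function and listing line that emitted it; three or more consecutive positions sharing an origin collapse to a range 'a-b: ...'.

Answer: the defect is in pick_anchor at line 13.
The tell: Position 11 is the first bad log line: 'pick_anchor returns 0' should read 'pick_anchor returns 12'.
Call chain: main -> collect_span(1, 2) (called at line 43).
First divergence: position 11 — the shown line 'pick_anchor returns 0' should read 'pick_anchor returns 12'.
Intended log window:
  9: probe_limits returns 32
  10: pick_anchor: 6 entries, threshold 11
  11: pick_anchor returns 12
  12: stage values: 32 and 12
Execution walk:
  probe_limits([10, 12, -3, 2, 0, 11]) -> 32  [called from resolve_slot, line 26]
  pick_anchor([10, 12, -3, 2, 0, 11], 11) -> 0  [called from resolve_slot, line 27]
  rank_cells(32, 0) -> 1  [called from resolve_slot, line 29]
  resolve_slot([10, 12, -3, 2, 0, 11], 11) -> 1  [called from main, line 41]
  collect_span(1, 2) -> 1  [called from main, line 43]
Origin of each log line:
  1 — main, line 40
  2 — probe_limits, line 2
  3-8 — probe_limits, line 6
  9 — probe_limits, line 7
  10 — pick_anchor, line 11
  11 — pick_anchor, line 16
  12 — resolve_slot, line 28
  13 — rank_cells, line 20
  14 — main, line 42
  15 — collect_span, line 32
A correct fix: line 13: replace `2` with `0`.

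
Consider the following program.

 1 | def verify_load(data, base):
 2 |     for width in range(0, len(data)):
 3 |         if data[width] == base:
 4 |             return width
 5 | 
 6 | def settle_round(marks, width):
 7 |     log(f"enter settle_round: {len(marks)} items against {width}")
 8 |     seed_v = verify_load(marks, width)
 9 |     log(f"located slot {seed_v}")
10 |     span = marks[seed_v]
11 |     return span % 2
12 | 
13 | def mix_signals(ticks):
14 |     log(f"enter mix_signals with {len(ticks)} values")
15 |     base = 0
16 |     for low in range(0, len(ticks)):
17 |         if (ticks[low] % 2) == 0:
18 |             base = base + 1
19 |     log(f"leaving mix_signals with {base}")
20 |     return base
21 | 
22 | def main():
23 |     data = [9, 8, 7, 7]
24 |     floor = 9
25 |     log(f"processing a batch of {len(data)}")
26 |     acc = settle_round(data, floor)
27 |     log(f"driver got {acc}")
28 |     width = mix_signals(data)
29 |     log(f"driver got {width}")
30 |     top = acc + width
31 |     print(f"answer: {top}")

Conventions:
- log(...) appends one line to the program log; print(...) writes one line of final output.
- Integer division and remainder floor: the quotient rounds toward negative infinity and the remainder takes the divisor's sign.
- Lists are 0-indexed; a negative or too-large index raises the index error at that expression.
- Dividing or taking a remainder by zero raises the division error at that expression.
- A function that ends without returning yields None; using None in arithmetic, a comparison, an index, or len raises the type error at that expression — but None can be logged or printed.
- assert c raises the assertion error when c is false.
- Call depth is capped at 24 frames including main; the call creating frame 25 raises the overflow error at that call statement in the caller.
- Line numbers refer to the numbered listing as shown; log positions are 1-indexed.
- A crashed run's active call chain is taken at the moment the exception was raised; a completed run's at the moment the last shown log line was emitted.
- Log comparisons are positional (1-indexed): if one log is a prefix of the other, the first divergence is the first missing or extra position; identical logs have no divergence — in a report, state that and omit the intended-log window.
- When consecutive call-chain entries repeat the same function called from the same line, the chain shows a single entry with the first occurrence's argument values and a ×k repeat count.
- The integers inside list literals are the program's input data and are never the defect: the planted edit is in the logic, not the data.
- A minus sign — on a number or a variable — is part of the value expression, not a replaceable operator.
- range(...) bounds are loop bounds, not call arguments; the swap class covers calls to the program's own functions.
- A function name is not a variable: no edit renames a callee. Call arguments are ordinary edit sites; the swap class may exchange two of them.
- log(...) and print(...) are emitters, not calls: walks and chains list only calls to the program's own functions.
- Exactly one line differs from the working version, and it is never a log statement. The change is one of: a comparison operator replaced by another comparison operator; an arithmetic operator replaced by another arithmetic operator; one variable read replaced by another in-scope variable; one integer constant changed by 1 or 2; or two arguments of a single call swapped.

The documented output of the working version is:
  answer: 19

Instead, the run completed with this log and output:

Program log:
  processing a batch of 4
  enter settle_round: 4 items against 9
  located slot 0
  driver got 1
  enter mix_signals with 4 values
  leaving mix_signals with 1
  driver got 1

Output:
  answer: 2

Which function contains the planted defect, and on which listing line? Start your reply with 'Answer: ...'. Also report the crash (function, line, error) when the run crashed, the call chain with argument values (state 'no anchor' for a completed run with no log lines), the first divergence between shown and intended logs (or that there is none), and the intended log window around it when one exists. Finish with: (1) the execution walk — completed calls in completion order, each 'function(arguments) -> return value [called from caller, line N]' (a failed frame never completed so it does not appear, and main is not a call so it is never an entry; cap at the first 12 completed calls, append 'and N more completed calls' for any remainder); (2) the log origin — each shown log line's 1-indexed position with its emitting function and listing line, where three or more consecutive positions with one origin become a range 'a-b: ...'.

Answer: the defect is in settle_round at line 11.
Key fact: The log first diverges at position 4: the faulty run prints 'driver got 1' where the working version prints 'driver got 18'.
Call chain: main.
First divergence: position 4 — the shown line 'driver got 1' should read 'driver got 18'.
Intended log window:
  2: enter settle_round: 4 items against 9
  3: located slot 0
  4: driver got 18
  5: enter mix_signals with 4 values
Execution walk:
  verify_load([9, 8, 7, 7], 9) -> 0  [called from settle_round, line 8]
  settle_round([9, 8, 7, 7], 9) -> 1  [called from main, line 26]
  mix_signals([9, 8, 7, 7]) -> 1  [called from main, line 28]
Origin of each log line:
  1: emitted by main (line 25)
  2: emitted by settle_round (line 7)
  3: emitted by settle_round (line 9)
  4: emitted by main (line 27)
  5: emitted by mix_signals (line 14)
  6: emitted by mix_signals (line 19)
  7: emitted by main (line 29)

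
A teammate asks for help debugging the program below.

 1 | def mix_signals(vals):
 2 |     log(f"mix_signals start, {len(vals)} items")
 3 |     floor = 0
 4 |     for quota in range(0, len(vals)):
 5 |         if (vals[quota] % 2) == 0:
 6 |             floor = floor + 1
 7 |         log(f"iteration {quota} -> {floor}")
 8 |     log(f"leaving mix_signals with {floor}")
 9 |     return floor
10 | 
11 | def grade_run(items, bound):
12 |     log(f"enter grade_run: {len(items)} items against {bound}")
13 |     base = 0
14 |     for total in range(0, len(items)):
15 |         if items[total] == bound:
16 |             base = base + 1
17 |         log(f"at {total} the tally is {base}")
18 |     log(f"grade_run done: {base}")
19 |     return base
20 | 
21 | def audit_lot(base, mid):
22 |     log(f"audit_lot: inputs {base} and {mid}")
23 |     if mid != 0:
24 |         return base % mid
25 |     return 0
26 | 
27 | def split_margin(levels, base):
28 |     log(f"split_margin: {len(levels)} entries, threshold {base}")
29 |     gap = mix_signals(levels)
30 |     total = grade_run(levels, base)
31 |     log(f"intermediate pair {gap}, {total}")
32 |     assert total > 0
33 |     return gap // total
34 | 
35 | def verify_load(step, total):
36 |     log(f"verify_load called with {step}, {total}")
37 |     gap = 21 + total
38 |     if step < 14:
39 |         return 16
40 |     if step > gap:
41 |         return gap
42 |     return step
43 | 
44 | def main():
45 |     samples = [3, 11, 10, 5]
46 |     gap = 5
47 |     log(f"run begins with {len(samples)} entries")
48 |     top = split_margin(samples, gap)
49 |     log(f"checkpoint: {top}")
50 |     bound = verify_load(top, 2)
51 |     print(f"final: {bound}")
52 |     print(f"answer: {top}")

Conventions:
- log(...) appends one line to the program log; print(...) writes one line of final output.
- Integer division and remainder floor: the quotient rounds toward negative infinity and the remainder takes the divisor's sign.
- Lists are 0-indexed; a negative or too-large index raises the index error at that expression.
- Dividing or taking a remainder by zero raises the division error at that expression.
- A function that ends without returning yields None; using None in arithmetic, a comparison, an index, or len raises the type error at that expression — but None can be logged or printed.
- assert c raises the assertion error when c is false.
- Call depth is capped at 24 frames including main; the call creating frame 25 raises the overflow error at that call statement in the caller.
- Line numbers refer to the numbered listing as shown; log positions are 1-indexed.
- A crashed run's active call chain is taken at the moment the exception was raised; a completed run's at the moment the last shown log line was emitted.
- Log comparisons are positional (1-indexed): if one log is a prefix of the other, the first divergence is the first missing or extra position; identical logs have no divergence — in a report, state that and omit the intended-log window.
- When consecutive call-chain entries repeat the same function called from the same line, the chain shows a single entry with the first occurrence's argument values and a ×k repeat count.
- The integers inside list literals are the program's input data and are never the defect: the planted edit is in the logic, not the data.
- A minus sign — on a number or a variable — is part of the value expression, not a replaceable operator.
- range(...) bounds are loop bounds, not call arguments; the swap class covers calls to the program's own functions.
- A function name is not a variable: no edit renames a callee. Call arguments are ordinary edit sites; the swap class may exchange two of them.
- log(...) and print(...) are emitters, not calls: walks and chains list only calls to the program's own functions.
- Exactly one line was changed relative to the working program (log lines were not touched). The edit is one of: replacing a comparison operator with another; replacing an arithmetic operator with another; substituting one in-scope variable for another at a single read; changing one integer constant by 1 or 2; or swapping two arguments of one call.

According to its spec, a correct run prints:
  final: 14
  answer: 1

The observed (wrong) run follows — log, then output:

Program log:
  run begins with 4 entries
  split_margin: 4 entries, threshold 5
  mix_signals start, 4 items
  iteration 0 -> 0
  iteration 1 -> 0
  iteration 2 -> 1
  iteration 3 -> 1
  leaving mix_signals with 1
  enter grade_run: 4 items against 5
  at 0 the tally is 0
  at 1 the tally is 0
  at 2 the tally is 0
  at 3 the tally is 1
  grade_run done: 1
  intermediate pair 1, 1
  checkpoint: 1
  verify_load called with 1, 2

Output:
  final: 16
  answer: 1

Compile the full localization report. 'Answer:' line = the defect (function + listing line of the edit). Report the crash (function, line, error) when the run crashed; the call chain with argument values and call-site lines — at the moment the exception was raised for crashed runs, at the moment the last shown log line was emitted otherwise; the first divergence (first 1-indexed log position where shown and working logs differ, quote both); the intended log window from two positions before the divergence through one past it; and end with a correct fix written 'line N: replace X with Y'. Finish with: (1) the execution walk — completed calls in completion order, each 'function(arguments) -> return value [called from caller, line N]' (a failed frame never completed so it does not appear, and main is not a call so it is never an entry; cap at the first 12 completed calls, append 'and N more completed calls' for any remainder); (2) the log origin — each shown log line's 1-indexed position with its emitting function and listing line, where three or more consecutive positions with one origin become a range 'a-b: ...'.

Answer: the defect is in verify_load at line 39.
Core observation: Every logged value matches the working version; the printed result is what differs.
Call chain: main -> verify_load(1, 2) (called at line 50).
First divergence: there is none — every log position agrees.
Execution walk:
  mix_signals([3, 11, 10, 5]) -> 1  [called from split_margin, line 29]
  grade_run([3, 11, 10, 5], 5) -> 1  [called from split_margin, line 30]
  split_margin([3, 11, 10, 5], 5) -> 1  [called from main, line 48]
  verify_load(1, 2) -> 16  [called from main, line 50]
Log origins:
  1: logged in main at line 47
  2: logged in split_margin at line 28
  3: logged in mix_signals at line 2
  4-7: logged in mix_signals at line 7
  8: logged in mix_signals at line 8
  9: logged in grade_run at line 12
  10-13: logged in grade_run at line 17
  14: logged in grade_run at line 18
  15: logged in split_margin at line 31
  16: logged in main at line 49
  17: logged in verify_load at line 36
A correct fix: line 39: replace `16` with `14`.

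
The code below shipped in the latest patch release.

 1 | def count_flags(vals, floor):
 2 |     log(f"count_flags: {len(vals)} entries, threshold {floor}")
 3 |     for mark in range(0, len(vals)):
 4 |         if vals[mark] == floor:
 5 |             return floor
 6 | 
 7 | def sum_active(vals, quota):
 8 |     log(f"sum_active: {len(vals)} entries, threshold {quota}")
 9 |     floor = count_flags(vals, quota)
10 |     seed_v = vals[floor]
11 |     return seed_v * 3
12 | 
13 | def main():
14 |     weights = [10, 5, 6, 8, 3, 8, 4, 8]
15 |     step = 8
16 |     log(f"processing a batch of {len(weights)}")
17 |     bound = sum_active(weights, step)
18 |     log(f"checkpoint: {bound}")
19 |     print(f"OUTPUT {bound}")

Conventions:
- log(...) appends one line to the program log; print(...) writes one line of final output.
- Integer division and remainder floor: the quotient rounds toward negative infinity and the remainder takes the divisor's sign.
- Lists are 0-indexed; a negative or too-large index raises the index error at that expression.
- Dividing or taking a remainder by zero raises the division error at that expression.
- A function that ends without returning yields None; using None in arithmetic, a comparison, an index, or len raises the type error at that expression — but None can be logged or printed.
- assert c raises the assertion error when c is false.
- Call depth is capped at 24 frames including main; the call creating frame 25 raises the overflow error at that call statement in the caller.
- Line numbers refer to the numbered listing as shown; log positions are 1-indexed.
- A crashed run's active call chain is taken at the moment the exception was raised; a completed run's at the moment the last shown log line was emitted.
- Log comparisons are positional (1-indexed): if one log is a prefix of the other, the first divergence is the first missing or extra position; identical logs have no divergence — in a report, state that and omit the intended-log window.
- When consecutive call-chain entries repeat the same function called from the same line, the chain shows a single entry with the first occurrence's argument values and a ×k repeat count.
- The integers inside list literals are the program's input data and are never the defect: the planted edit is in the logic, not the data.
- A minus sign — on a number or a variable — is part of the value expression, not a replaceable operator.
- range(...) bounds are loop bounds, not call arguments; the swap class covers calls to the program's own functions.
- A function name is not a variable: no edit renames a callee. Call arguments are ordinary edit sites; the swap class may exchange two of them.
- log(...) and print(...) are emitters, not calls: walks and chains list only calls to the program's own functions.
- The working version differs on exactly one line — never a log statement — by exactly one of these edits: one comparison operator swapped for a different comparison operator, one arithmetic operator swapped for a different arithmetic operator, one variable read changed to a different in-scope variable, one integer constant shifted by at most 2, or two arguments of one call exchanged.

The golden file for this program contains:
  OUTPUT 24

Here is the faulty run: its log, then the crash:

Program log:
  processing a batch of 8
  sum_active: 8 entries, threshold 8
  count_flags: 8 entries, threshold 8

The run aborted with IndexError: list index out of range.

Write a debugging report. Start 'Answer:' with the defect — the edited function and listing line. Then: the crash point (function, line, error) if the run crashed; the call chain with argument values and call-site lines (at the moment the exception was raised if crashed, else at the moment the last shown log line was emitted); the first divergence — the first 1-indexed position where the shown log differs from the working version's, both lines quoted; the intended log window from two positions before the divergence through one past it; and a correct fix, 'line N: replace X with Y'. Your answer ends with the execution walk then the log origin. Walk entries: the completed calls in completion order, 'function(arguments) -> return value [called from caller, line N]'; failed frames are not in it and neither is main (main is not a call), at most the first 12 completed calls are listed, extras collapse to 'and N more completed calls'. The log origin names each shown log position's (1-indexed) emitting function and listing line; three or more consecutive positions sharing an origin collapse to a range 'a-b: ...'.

Answer: the defect is in count_flags at line 5.
Core observation: The shown log is a 3-line prefix of the intended one, whose next entry is 'checkpoint: 24'.
Crash: sum_active, line 10, IndexError.
Call chain: main -> sum_active([10, 5, 6, 8, 3, 8, 4, 8], 8) (called at line 17).
First divergence: position 4 — after 3 matching lines the faulty run goes silent; intended next line 'checkpoint: 24'.
Intended log window:
  2: sum_active: 8 entries, threshold 8
  3: count_flags: 8 entries, threshold 8
  4: checkpoint: 24
Execution walk:
  count_flags([10, 5, 6, 8, 3, 8, 4, 8], 8) -> 8  [called from sum_active, line 9]
Log origin:
  1: logged in main at line 16
  2: logged in sum_active at line 8
  3: logged in count_flags at line 2
A correct fix: line 5: replace `floor` with `mark`.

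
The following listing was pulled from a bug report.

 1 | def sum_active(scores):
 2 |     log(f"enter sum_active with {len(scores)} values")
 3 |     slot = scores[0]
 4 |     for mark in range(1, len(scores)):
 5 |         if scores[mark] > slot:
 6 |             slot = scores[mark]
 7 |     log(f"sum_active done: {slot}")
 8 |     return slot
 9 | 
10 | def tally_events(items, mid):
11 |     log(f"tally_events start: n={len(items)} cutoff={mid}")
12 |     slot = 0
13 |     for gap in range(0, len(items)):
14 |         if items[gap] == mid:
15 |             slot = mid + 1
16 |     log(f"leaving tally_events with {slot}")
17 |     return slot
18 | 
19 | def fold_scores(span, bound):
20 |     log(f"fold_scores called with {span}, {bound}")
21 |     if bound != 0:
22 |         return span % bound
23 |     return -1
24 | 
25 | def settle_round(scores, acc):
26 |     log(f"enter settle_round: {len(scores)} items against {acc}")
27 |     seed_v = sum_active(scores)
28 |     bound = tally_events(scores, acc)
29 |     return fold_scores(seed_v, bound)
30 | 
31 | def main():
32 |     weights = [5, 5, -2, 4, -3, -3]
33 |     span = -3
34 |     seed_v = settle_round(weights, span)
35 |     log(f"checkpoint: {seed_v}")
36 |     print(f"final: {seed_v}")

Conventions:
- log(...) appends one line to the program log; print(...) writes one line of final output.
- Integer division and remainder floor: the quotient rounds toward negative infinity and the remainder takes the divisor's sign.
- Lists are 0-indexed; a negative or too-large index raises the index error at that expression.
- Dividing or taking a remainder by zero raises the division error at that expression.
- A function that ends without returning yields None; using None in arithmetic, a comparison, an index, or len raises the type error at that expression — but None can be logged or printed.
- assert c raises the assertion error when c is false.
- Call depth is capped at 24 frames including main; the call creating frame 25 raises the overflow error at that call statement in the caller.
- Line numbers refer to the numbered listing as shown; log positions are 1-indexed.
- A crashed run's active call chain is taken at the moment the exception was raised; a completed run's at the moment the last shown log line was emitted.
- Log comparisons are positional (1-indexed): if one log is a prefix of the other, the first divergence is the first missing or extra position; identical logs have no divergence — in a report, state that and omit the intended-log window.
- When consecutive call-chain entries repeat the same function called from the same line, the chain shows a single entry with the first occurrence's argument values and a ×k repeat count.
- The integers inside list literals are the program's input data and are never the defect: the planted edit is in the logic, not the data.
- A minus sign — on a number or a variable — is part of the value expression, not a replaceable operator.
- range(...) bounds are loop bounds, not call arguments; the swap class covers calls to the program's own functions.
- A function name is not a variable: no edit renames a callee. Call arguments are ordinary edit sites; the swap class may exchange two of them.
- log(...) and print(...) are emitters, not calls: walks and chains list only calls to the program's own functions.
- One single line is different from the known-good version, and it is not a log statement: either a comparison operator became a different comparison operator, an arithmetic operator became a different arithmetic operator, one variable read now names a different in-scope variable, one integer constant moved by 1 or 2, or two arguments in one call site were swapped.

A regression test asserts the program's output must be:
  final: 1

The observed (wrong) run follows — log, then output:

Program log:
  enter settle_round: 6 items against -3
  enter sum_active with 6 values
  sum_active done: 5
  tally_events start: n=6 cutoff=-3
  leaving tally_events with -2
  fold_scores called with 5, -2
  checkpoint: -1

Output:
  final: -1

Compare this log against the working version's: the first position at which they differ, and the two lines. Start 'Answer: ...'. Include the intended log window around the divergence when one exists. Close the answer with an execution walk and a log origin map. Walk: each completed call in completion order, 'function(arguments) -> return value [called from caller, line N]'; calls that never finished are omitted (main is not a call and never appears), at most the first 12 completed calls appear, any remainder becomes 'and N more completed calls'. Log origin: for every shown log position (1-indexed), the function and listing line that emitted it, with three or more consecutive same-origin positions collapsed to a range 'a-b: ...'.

Answer: position 5; shown 'leaving tally_events with -2' vs intended 'leaving tally_events with 2'.
Intended log window:
  3: sum_active done: 5
  4: tally_events start: n=6 cutoff=-3
  5: leaving tally_events with 2
  6: fold_scores called with 5, 2
Execution walk:
  sum_active([5, 5, -2, 4, -3, -3]) -> 5  [called from settle_round, line 27]
  tally_events([5, 5, -2, 4, -3, -3], -3) -> -2  [called from settle_round, line 28]
  fold_scores(5, -2) -> -1  [called from settle_round, line 29]
  settle_round([5, 5, -2, 4, -3, -3], -3) -> -1  [called from main, line 34]
Log origins:
  1: from settle_round, line 26
  2: from sum_active, line 2
  3: from sum_active, line 7
  4: from tally_events, line 11
  5: from tally_events, line 16
  6: from fold_scores, line 20
  7: from main, line 35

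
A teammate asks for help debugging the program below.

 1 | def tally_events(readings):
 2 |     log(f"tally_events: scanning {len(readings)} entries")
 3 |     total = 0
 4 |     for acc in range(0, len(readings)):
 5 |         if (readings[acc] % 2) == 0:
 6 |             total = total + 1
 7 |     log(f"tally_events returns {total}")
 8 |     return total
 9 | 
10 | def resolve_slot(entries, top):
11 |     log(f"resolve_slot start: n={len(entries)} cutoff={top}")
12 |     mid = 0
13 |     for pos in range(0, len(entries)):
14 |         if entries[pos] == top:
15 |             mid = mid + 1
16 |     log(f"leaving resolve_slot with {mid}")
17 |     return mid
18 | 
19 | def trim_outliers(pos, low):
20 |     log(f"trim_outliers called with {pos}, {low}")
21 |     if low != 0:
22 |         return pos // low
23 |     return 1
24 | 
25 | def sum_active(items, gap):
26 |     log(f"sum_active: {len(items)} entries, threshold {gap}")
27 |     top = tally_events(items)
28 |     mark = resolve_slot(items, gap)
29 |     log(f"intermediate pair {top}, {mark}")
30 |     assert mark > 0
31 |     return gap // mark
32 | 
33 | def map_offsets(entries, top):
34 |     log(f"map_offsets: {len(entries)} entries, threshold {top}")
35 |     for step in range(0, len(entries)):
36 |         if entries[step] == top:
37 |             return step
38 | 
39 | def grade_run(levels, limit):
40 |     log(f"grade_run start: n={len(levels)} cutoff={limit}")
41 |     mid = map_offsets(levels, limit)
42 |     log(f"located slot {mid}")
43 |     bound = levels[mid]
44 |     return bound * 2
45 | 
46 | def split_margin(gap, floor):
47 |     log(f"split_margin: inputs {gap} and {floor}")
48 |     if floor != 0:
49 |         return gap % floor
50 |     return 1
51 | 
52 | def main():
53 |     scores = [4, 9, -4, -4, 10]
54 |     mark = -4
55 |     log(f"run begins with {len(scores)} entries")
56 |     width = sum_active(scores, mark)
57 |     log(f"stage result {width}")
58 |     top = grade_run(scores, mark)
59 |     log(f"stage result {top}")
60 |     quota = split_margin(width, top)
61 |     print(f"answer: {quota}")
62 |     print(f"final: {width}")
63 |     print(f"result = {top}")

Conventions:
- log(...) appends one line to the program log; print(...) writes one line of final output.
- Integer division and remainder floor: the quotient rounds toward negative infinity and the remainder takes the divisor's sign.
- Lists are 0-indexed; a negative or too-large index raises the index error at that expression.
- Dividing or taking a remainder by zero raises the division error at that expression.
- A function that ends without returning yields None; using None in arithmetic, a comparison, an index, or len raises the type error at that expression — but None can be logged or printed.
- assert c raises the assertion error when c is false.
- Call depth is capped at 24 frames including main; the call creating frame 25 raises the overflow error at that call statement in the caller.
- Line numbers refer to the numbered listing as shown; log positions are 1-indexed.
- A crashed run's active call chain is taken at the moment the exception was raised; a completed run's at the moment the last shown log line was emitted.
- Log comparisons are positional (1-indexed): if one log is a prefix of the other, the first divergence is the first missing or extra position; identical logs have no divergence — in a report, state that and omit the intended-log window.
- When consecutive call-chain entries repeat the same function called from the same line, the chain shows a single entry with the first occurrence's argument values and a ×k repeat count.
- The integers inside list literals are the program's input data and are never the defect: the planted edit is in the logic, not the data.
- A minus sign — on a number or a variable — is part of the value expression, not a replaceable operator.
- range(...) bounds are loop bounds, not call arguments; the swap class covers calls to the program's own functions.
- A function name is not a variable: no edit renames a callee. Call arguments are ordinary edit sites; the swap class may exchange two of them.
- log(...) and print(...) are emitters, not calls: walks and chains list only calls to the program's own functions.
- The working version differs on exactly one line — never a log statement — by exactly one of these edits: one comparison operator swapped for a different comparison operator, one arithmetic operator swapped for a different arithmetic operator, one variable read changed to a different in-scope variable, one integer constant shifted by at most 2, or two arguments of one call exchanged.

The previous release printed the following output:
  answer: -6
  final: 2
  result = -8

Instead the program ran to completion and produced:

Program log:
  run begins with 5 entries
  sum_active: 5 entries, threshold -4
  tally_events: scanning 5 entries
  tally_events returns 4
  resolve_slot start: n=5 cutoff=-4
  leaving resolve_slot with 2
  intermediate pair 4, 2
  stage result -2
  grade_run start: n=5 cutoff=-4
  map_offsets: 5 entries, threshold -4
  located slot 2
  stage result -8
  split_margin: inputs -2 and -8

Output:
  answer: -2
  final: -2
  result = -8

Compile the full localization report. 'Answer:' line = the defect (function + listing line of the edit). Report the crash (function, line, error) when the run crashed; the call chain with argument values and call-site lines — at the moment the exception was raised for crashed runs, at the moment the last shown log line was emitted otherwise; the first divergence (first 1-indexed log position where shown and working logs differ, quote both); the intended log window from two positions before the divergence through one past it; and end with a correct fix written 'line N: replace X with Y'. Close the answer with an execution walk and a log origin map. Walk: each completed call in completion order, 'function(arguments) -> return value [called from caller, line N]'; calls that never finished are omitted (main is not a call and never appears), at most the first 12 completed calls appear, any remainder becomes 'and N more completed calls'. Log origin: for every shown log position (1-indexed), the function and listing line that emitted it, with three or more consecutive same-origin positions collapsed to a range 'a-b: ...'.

Answer: the defect is in sum_active at line 31.
Key fact: Position 8 is the first bad log line: 'stage result -2' should read 'stage result 2'.
Call chain: main -> split_margin(-2, -8) (called at line 60).
First divergence: position 8 — shown 'stage result -2', intended 'stage result 2'.
Intended log window:
  6: leaving resolve_slot with 2
  7: intermediate pair 4, 2
  8: stage result 2
  9: grade_run start: n=5 cutoff=-4
Execution walk:
  tally_events([4, 9, -4, -4, 10]) -> 4  [called from sum_active, line 27]
  resolve_slot([4, 9, -4, -4, 10], -4) -> 2  [called from sum_active, line 28]
  sum_active([4, 9, -4, -4, 10], -4) -> -2  [called from main, line 56]
  map_offsets([4, 9, -4, -4, 10], -4) -> 2  [called from grade_run, line 41]
  grade_run([4, 9, -4, -4, 10], -4) -> -8  [called from main, line 58]
  split_margin(-2, -8) -> -2  [called from main, line 60]
Log line origins:
  1: from main, line 55
  2: from sum_active, line 26
  3: from tally_events, line 2
  4: from tally_events, line 7
  5: from resolve_slot, line 11
  6: from resolve_slot, line 16
  7: from sum_active, line 29
  8: from main, line 57
  9: from grade_run, line 40
  10: from map_offsets, line 34
  11: from grade_run, line 42
  12: from main, line 59
  13: from split_margin, line 47
A correct fix: line 31: replace `gap` with `top`.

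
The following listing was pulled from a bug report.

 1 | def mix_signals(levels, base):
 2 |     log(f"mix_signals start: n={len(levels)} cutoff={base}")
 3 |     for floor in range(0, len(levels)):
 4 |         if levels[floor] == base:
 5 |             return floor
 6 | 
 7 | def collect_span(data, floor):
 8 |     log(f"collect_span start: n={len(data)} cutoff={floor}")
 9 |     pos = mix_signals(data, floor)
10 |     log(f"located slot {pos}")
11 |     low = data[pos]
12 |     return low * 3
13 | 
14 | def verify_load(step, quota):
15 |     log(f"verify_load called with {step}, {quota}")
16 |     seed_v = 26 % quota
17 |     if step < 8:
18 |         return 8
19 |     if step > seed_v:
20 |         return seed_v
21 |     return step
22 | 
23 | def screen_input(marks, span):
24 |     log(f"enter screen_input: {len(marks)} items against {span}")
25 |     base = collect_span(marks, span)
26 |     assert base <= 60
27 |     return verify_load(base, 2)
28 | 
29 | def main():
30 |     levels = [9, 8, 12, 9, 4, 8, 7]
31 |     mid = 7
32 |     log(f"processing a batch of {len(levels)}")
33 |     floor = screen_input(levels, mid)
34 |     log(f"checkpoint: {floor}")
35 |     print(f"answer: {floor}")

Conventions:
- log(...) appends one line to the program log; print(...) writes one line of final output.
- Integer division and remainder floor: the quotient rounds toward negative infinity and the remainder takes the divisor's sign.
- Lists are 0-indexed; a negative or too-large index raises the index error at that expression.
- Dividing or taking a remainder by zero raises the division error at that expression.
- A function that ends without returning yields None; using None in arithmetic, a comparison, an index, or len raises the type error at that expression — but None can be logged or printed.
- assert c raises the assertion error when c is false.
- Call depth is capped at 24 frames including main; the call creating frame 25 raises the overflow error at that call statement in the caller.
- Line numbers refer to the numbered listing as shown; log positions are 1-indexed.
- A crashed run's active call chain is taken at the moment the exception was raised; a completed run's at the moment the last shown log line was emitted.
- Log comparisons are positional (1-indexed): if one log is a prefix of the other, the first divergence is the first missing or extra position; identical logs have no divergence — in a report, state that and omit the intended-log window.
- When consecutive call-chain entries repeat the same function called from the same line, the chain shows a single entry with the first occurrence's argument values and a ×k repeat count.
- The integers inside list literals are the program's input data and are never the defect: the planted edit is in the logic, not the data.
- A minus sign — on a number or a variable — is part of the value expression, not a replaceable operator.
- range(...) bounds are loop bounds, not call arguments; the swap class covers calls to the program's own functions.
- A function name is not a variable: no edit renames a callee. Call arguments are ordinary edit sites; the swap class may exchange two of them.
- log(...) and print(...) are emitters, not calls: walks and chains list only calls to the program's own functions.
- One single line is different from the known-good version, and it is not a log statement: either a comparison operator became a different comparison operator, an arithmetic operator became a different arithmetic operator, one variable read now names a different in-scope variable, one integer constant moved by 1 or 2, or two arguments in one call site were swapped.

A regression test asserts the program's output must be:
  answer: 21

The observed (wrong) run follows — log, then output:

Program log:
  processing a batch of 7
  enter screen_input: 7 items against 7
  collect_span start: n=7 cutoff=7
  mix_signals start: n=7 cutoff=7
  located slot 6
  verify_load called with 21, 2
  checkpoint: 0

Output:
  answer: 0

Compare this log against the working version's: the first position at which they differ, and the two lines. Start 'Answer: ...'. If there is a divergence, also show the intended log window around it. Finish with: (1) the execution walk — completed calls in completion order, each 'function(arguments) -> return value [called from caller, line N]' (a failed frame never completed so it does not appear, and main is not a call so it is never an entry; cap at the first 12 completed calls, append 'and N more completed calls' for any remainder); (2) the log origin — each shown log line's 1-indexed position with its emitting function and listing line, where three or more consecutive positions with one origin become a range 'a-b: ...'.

Answer: position 7; shown 'checkpoint: 0' vs intended 'checkpoint: 21'.
Intended log window:
  5: located slot 6
  6: verify_load called with 21, 2
  7: checkpoint: 21
Execution walk:
  mix_signals([9, 8, 12, 9, 4, 8, 7], 7) -> 6  [called from collect_span, line 9]
  collect_span([9, 8, 12, 9, 4, 8, 7], 7) -> 21  [called from screen_input, line 25]
  verify_load(21, 2) -> 0  [called from screen_input, line 27]
  screen_input([9, 8, 12, 9, 4, 8, 7], 7) -> 0  [called from main, line 33]
Origin of each log line:
  1: logged in main at line 32
  2: logged in screen_input at line 24
  3: logged in collect_span at line 8
  4: logged in mix_signals at line 2
  5: logged in collect_span at line 10
  6: logged in verify_load at line 15
  7: logged in main at line 34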